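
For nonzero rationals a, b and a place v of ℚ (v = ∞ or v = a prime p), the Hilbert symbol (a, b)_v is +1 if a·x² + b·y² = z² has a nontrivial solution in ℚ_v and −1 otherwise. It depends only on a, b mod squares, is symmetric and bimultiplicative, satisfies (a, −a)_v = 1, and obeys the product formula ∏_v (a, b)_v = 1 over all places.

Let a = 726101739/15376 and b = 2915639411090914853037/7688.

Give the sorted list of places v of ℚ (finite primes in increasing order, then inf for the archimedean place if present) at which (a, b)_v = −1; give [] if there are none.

[2, 3, 7, 11, 17, 19]

(a, b) ≡ (10659, 266) mod (ℚ^×)²; places V = {2, 3, 7, 11, 17, 19, 29, 31, ∞}.
(a,b)_3: α=5, u≡1; β=10, v≡2 (mod 3); (1|3)=+1, (2|3)=-1; sign (−1)^0·+1^10·-1^5 = -1.
(a,b)_2: α=-4, β=-3; u≡3, v≡5 (mod 8); ε(u)ε(v)=1·0, αω(v)=-4·1, βω(u)=-3·1; sum ≡ 1  ⇒  -1.
(a,b)_19: α=1, u≡12; β=3, v≡18 (mod 19); (12|19)=-1, (18|19)=-1; sign (−1)^1·-1^3·-1^1 = -1.
(a,b)_∞: sgn(10659)=+, sgn(266)=+, so +1.
(a,b)_7: α=0, u≡5; β=1, v≡3 (mod 7); (5|7)=-1, (3|7)=-1; sign (−1)^0·-1^1·-1^0 = -1.
(a,b)_17: α=1, u≡8; β=4, v≡14 (mod 17); (8|17)=+1, (14|17)=-1; sign (−1)^0·+1^4·-1^1 = -1.
(a,b)_29: α=2, u≡13; β=2, v≡25 (mod 29); (13|29)=+1, (25|29)=+1; sign (−1)^0·+1^2·+1^2 = +1.
(a,b)_31: α=-2, u≡15; β=-2, v≡18 (mod 31); (15|31)=-1, (18|31)=+1; sign (−1)^0·-1^-2·+1^-2 = +1.
(a,b)_11: α=1, u≡1; β=4, v≡2 (mod 11); (1|11)=+1, (2|11)=-1; sign (−1)^0·+1^4·-1^1 = -1.
(10659, 266 / ℚ) ramifies at {2, 3, 7, 11, 17, 19}: a division algebra.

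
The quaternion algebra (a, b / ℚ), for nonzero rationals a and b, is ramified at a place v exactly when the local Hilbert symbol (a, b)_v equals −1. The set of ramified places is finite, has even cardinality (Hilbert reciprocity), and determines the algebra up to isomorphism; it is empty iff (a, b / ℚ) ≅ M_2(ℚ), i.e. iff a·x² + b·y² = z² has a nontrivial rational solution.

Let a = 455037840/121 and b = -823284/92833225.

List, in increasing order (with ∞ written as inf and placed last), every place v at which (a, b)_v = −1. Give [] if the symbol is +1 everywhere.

Mod squares: a ≡ 3159985, b ≡ -21. Check v ∈ {∞, 2, 3, 5, 7, 11, 19, 29, 31, 37, 41, 47}.
v=11: a=11^-2·(≡4), b=11^2·(≡5) mod 11; (4|11)=+1, (5|11)=+1; (−1)^{-2·2·5}·(+1)^2·(+1)^-2 = +1.
v=47: a=47^0·(≡9), b=47^-2·(≡29) mod 47; (9|47)=+1, (29|47)=-1; (−1)^{0·-2·23}·(+1)^-2·(-1)^0 = +1.
v=31: a=31^1·(≡5), b=31^0·(≡9) mod 31; (5|31)=+1, (9|31)=+1; (−1)^{1·0·15}·(+1)^0·(+1)^1 = +1.
v=2: v_2(a)=4, v_2(b)=2; units ≡ 1, 3 (mod 8); ε·ε+αω+βω = 0·1+4·1+2·0 ≡ 0  ⇒  (a,b)_2 = +1.
v=∞: 3159985 > 0 and -21 < 0  ⇒  (a,b)_∞ = +1.
v=41: a=41^0·(≡2), b=41^-2·(≡2) mod 41; (2|41)=+1, (2|41)=+1; (−1)^{0·-2·20}·(+1)^-2·(+1)^0 = +1.
v=19: a=19^1·(≡18), b=19^0·(≡6) mod 19; (18|19)=-1, (6|19)=+1; (−1)^{1·0·9}·(-1)^0·(+1)^1 = +1.
v=7: a=7^0·(≡6), b=7^1·(≡1) mod 7; (6|7)=-1, (1|7)=+1; (−1)^{0·1·3}·(-1)^1·(+1)^0 = -1.
v=5: a=5^1·(≡3), b=5^-2·(≡4) mod 5; (3|5)=-1, (4|5)=+1; (−1)^{1·-2·2}·(-1)^-2·(+1)^1 = +1.
v=29: a=29^1·(≡15), b=29^0·(≡10) mod 29; (15|29)=-1, (10|29)=-1; (−1)^{1·0·14}·(-1)^0·(-1)^1 = -1.
v=3: a=3^2·(≡1), b=3^5·(≡2) mod 3; (1|3)=+1, (2|3)=-1; (−1)^{2·5·1}·(+1)^5·(-1)^2 = +1.
v=37: a=37^1·(≡26), b=37^0·(≡1) mod 37; (26|37)=+1, (1|37)=+1; (−1)^{1·0·18}·(+1)^0·(+1)^1 = +1.
(3159985, -21 / ℚ) ramifies at {7, 29}: a division algebra.

[7, 29]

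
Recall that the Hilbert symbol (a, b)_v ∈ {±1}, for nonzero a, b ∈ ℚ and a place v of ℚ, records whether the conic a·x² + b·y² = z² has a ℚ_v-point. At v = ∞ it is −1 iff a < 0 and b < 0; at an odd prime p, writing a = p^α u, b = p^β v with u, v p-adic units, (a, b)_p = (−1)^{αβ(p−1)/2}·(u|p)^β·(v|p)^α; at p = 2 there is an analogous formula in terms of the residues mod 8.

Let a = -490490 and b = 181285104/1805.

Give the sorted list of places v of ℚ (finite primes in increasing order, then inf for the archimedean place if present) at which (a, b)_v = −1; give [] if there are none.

[5, 7, 11, 13]

(a, b) ≡ (-10010, 195) mod (ℚ^×)²; places V = {2, 3, 5, 7, 11, 13, 19, ∞}.
(a,b)_∞: sgn(-10010)=−, sgn(195)=+, so +1.
(a,b)_2: α=1, β=4; u≡3, v≡3 (mod 8); ε(u)ε(v)=1·1, αω(v)=1·1, βω(u)=4·1; sum ≡ 0  ⇒  +1.
(a,b)_13: α=1, u≡9; β=1, v≡7 (mod 13); (9|13)=+1, (7|13)=-1; sign (−1)^0·+1^1·-1^1 = -1.
(a,b)_5: α=1, u≡2; β=-1, v≡4 (mod 5); (2|5)=-1, (4|5)=+1; sign (−1)^0·-1^-1·+1^1 = -1.
(a,b)_7: α=3, u≡5; β=4, v≡5 (mod 7); (5|7)=-1, (5|7)=-1; sign (−1)^0·-1^4·-1^3 = -1.
(a,b)_19: α=0, u≡14; β=-2, v≡1 (mod 19); (14|19)=-1, (1|19)=+1; sign (−1)^0·-1^-2·+1^0 = +1.
(a,b)_3: α=0, u≡1; β=1, v≡2 (mod 3); (1|3)=+1, (2|3)=-1; sign (−1)^0·+1^1·-1^0 = +1.
(a,b)_11: α=1, u≡4; β=2, v≡2 (mod 11); (4|11)=+1, (2|11)=-1; sign (−1)^0·+1^2·-1^1 = -1.
(-10010, 195 / ℚ) ramifies at {5, 7, 11, 13}: a division algebra.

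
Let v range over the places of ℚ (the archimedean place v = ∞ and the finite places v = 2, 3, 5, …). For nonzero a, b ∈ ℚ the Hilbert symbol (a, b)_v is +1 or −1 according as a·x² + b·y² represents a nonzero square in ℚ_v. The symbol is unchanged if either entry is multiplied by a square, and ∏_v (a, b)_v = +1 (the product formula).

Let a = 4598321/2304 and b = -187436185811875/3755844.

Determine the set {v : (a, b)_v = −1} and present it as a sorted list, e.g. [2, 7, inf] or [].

Mod squares: a ≡ 161, b ≡ -1771. Check v ∈ {∞, 2, 3, 5, 7, 11, 13, 17, 19, 23}.
v=23: a=23^1·(≡20), b=23^1·(≡11) mod 23; (20|23)=-1, (11|23)=-1; (−1)^{1·1·11}·(-1)^1·(-1)^1 = -1.
v=19: a=19^0·(≡11), b=19^-2·(≡15) mod 19; (11|19)=+1, (15|19)=-1; (−1)^{0·-2·9}·(+1)^-2·(-1)^0 = +1.
v=13: a=13^4·(≡6), b=13^4·(≡10) mod 13; (6|13)=-1, (10|13)=+1; (−1)^{4·4·6}·(-1)^4·(+1)^4 = +1.
v=7: a=7^1·(≡2), b=7^3·(≡3) mod 7; (2|7)=+1, (3|7)=-1; (−1)^{1·3·3}·(+1)^3·(-1)^1 = +1.
v=11: a=11^0·(≡7), b=11^3·(≡5) mod 11; (7|11)=-1, (5|11)=+1; (−1)^{0·3·5}·(-1)^3·(+1)^0 = -1.
v=3: a=3^-2·(≡2), b=3^-2·(≡2) mod 3; (2|3)=-1, (2|3)=-1; (−1)^{-2·-2·1}·(-1)^-2·(-1)^-2 = +1.
v=17: a=17^0·(≡16), b=17^-2·(≡11) mod 17; (16|17)=+1, (11|17)=-1; (−1)^{0·-2·8}·(+1)^-2·(-1)^0 = +1.
v=2: v_2(a)=-8, v_2(b)=-2; units ≡ 1, 5 (mod 8); ε·ε+αω+βω = 0·0+-8·1+-2·0 ≡ 0  ⇒  (a,b)_2 = +1.
v=5: a=5^0·(≡4), b=5^4·(≡4) mod 5; (4|5)=+1, (4|5)=+1; (−1)^{0·4·2}·(+1)^4·(+1)^0 = +1.
v=∞: 161 > 0 and -1771 < 0  ⇒  (a,b)_∞ = +1.
|Ram(161, -1771)| = 2, even; anisotropic at {11, 23}.

[11, 23]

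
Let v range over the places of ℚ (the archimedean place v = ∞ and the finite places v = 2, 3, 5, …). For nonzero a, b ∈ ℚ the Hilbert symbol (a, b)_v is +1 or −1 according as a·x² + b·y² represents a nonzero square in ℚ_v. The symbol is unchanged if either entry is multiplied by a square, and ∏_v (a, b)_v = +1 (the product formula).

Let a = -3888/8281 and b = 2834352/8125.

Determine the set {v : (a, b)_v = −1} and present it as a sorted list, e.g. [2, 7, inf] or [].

[]

Mod squares: a ≡ -3, b ≡ 39. Check v ∈ {∞, 2, 3, 5, 7, 13}.
v=5: a=5^0·(≡2), b=5^-4·(≡4) mod 5; (2|5)=-1, (4|5)=+1; (−1)^{0·-4·2}·(-1)^-4·(+1)^0 = +1.
v=2: v_2(a)=4, v_2(b)=4; units ≡ 5, 7 (mod 8); ε·ε+αω+βω = 0·1+4·0+4·1 ≡ 0  ⇒  (a,b)_2 = +1.
v=∞: -3 < 0 and 39 > 0  ⇒  (a,b)_∞ = +1.
v=13: a=13^-2·(≡9), b=13^-1·(≡1) mod 13; (9|13)=+1, (1|13)=+1; (−1)^{-2·-1·6}·(+1)^-1·(+1)^-2 = +1.
v=7: a=7^-2·(≡4), b=7^0·(≡2) mod 7; (4|7)=+1, (2|7)=+1; (−1)^{-2·0·3}·(+1)^0·(+1)^-2 = +1.
v=3: a=3^5·(≡2), b=3^11·(≡1) mod 3; (2|3)=-1, (1|3)=+1; (−1)^{5·11·1}·(-1)^11·(+1)^5 = +1.
Every local symbol is +1, so the conic -3·x² + 39·y² = z² has ℚ_v-points for all v and hence a ℚ-point; (a, b / ℚ) ≅ M_2(ℚ).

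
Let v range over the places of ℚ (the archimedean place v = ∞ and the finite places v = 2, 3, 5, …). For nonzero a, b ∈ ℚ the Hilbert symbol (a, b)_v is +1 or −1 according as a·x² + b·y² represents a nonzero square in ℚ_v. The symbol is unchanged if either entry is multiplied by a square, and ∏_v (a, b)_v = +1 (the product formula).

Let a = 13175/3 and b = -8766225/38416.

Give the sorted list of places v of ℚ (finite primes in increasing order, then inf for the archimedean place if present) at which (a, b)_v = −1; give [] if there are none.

[3, 13, 17, 31]

(a, b) ≡ (1581, -481) mod (ℚ^×)²; places V = {2, 3, 5, 7, 13, 17, 31, 37, ∞}.
(a,b)_3: α=-1, u≡2; β=6, v≡2 (mod 3); (2|3)=-1, (2|3)=-1; sign (−1)^0·-1^6·-1^-1 = -1.
(a,b)_17: α=1, u≡9; β=0, v≡14 (mod 17); (9|17)=+1, (14|17)=-1; sign (−1)^0·+1^0·-1^1 = -1.
(a,b)_37: α=0, u≡1; β=1, v≡6 (mod 37); (1|37)=+1, (6|37)=-1; sign (−1)^0·+1^1·-1^0 = +1.
(a,b)_∞: sgn(1581)=+, sgn(-481)=−, so +1.
(a,b)_5: α=2, u≡4; β=2, v≡1 (mod 5); (4|5)=+1, (1|5)=+1; sign (−1)^0·+1^2·+1^2 = +1.
(a,b)_31: α=1, u≡28; β=0, v≡29 (mod 31); (28|31)=+1, (29|31)=-1; sign (−1)^0·+1^0·-1^1 = -1.
(a,b)_13: α=0, u≡2; β=1, v≡11 (mod 13); (2|13)=-1, (11|13)=-1; sign (−1)^0·-1^1·-1^0 = -1.
(a,b)_7: α=0, u≡5; β=-4, v≡4 (mod 7); (5|7)=-1, (4|7)=+1; sign (−1)^0·-1^-4·+1^0 = +1.
(a,b)_2: α=0, β=-4; u≡5, v≡7 (mod 8); ε(u)ε(v)=0·1, αω(v)=0·0, βω(u)=-4·1; sum ≡ 0  ⇒  +1.
|Ram(1581, -481)| = 4, even; anisotropic at {3, 13, 17, 31}.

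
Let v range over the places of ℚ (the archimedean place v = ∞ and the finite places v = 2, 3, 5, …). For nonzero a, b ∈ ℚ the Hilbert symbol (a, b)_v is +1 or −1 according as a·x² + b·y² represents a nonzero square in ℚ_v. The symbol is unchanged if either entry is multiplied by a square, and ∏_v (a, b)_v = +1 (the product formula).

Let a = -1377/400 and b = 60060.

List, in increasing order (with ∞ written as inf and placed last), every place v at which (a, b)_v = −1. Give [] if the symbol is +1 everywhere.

[2, 5]

(a, b) ≡ (-17, 15015) mod (ℚ^×)²; places V = {2, 3, 5, 7, 11, 13, 17, ∞}.
(a,b)_5: α=-2, u≡3; β=1, v≡2 (mod 5); (3|5)=-1, (2|5)=-1; sign (−1)^0·-1^1·-1^-2 = -1.
(a,b)_3: α=4, u≡1; β=1, v≡1 (mod 3); (1|3)=+1, (1|3)=+1; sign (−1)^0·+1^1·+1^4 = +1.
(a,b)_∞: sgn(-17)=−, sgn(15015)=+, so +1.
(a,b)_2: α=-4, β=2; u≡7, v≡7 (mod 8); ε(u)ε(v)=1·1, αω(v)=-4·0, βω(u)=2·0; sum ≡ 1  ⇒  -1.
(a,b)_7: α=0, u≡2; β=1, v≡5 (mod 7); (2|7)=+1, (5|7)=-1; sign (−1)^0·+1^1·-1^0 = +1.
(a,b)_11: α=0, u≡5; β=1, v≡4 (mod 11); (5|11)=+1, (4|11)=+1; sign (−1)^0·+1^1·+1^0 = +1.
(a,b)_17: α=1, u≡8; β=0, v≡16 (mod 17); (8|17)=+1, (16|17)=+1; sign (−1)^0·+1^0·+1^1 = +1.
(a,b)_13: α=0, u≡4; β=1, v≡5 (mod 13); (4|13)=+1, (5|13)=-1; sign (−1)^0·+1^1·-1^0 = +1.
Ram(-17, 15015) = {2, 5}; no ℚ_2-point on the conic.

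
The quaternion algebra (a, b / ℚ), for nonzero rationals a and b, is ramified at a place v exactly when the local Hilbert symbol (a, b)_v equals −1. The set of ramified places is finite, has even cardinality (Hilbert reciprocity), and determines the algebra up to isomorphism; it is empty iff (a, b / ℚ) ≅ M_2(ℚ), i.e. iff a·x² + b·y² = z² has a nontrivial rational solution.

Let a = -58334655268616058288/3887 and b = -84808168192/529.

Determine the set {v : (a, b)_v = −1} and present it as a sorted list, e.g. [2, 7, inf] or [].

(a, b) ≡ (-4301, -187) mod (ℚ^×)²; places V = {2, 3, 11, 13, 17, 23, ∞}.
(a,b)_2: α=4, β=8; u≡3, v≡5 (mod 8); ε(u)ε(v)=1·0, αω(v)=4·1, βω(u)=8·1; sum ≡ 0  ⇒  +1.
(a,b)_3: α=2, u≡1; β=0, v≡2 (mod 3); (1|3)=+1, (2|3)=-1; sign (−1)^0·+1^0·-1^2 = +1.
(a,b)_23: α=-1, u≡10; β=-2, v≡11 (mod 23); (10|23)=-1, (11|23)=-1; sign (−1)^0·-1^-2·-1^-1 = -1.
(a,b)_11: α=11, u≡3; β=7, v≡4 (mod 11); (3|11)=+1, (4|11)=+1; sign (−1)^1·+1^7·+1^11 = -1.
(a,b)_13: α=-2, u≡7; β=0, v≡5 (mod 13); (7|13)=-1, (5|13)=-1; sign (−1)^0·-1^0·-1^-2 = +1.
(a,b)_∞: sgn(-4301)=−, sgn(-187)=−, so -1.
(a,b)_17: α=5, u≡16; β=1, v≡7 (mod 17); (16|17)=+1, (7|17)=-1; sign (−1)^0·+1^1·-1^5 = -1.
(-4301, -187 / ℚ) ramifies at {11, 17, 23, ∞}: a division algebra.

[11, 17, 23, inf]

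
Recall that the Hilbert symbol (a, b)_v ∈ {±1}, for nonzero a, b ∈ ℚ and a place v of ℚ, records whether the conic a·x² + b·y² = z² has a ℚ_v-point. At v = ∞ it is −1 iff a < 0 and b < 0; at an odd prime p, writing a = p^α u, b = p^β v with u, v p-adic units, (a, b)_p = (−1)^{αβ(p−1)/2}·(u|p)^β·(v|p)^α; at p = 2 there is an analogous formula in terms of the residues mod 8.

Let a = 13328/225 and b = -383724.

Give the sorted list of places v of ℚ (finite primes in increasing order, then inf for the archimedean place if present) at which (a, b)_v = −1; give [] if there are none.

[3, 11]

(a, b) ≡ (17, -10659) mod (ℚ^×)²; places V = {2, 3, 5, 7, 11, 17, 19, ∞}.
(a,b)_3: α=-2, u≡2; β=3, v≡2 (mod 3); (2|3)=-1, (2|3)=-1; sign (−1)^0·-1^3·-1^-2 = -1.
(a,b)_∞: sgn(17)=+, sgn(-10659)=−, so +1.
(a,b)_11: α=0, u≡8; β=1, v≡8 (mod 11); (8|11)=-1, (8|11)=-1; sign (−1)^0·-1^1·-1^0 = -1.
(a,b)_2: α=4, β=2; u≡1, v≡5 (mod 8); ε(u)ε(v)=0·0, αω(v)=4·1, βω(u)=2·0; sum ≡ 0  ⇒  +1.
(a,b)_19: α=0, u≡16; β=1, v≡1 (mod 19); (16|19)=+1, (1|19)=+1; sign (−1)^0·+1^1·+1^0 = +1.
(a,b)_17: α=1, u≡9; β=1, v≡4 (mod 17); (9|17)=+1, (4|17)=+1; sign (−1)^0·+1^1·+1^1 = +1.
(a,b)_5: α=-2, u≡2; β=0, v≡1 (mod 5); (2|5)=-1, (1|5)=+1; sign (−1)^0·-1^0·+1^-2 = +1.
(a,b)_7: α=2, u≡6; β=0, v≡2 (mod 7); (6|7)=-1, (2|7)=+1; sign (−1)^0·-1^0·+1^2 = +1.
|Ram(17, -10659)| = 2, even; anisotropic at {3, 11}.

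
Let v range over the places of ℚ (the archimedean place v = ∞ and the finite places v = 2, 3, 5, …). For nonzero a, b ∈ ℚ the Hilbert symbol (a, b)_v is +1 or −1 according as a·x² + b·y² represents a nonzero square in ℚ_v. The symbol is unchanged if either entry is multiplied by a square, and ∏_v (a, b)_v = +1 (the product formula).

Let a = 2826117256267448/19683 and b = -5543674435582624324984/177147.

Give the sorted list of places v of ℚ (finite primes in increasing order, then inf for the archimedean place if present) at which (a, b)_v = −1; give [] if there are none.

[3, 13]

(a, b) ≡ (2346, -858) mod (ℚ^×)²; places V = {2, 3, 7, 11, 13, 17, 23, ∞}.
(a,b)_11: α=2, u≡3; β=5, v≡6 (mod 11); (3|11)=+1, (6|11)=-1; sign (−1)^0·+1^5·-1^2 = +1.
(a,b)_13: α=2, u≡5; β=1, v≡4 (mod 13); (5|13)=-1, (4|13)=+1; sign (−1)^0·-1^1·+1^2 = -1.
(a,b)_∞: sgn(2346)=+, sgn(-858)=−, so +1.
(a,b)_7: α=0, u≡4; β=2, v≡5 (mod 7); (4|7)=+1, (5|7)=-1; sign (−1)^0·+1^2·-1^0 = +1.
(a,b)_3: α=-9, u≡2; β=-11, v≡2 (mod 3); (2|3)=-1, (2|3)=-1; sign (−1)^1·-1^-11·-1^-9 = -1.
(a,b)_2: α=3, β=3; u≡5, v≡3 (mod 8); ε(u)ε(v)=0·1, αω(v)=3·1, βω(u)=3·1; sum ≡ 0  ⇒  +1.
(a,b)_23: α=3, u≡11; β=4, v≡2 (mod 23); (11|23)=-1, (2|23)=+1; sign (−1)^0·-1^4·+1^3 = +1.
(a,b)_17: α=5, u≡13; β=6, v≡1 (mod 17); (13|17)=+1, (1|17)=+1; sign (−1)^0·+1^6·+1^5 = +1.
(2346, -858 / ℚ) ramifies at {3, 13}: a division algebra.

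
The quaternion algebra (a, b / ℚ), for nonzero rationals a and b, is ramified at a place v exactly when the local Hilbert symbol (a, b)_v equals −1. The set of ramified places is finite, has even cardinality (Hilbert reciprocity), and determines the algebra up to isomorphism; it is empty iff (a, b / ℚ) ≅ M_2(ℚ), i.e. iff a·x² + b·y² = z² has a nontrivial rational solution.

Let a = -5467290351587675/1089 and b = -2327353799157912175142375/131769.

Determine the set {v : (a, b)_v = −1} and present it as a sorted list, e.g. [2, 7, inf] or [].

[5, 17, 31, 43, 47, inf]

(a, b) ≡ (-425867, -12843455) mod (ℚ^×)²; places V = {2, 3, 5, 11, 13, 17, 31, 41, 43, 47, ∞}.
(a,b)_∞: sgn(-425867)=−, sgn(-12843455)=−, so -1.
(a,b)_41: α=1, u≡12; β=1, v≡12 (mod 41); (12|41)=-1, (12|41)=-1; sign (−1)^0·-1^1·-1^1 = +1.
(a,b)_11: α=-2, u≡3; β=-4, v≡2 (mod 11); (3|11)=+1, (2|11)=-1; sign (−1)^0·+1^-4·-1^-2 = +1.
(a,b)_5: α=2, u≡2; β=3, v≡4 (mod 5); (2|5)=-1, (4|5)=+1; sign (−1)^0·-1^3·+1^2 = -1.
(a,b)_43: α=2, u≡33; β=3, v≡25 (mod 43); (33|43)=-1, (25|43)=+1; sign (−1)^0·-1^3·+1^2 = -1.
(a,b)_17: α=3, u≡7; β=6, v≡3 (mod 17); (7|17)=-1, (3|17)=-1; sign (−1)^0·-1^6·-1^3 = -1.
(a,b)_13: α=1, u≡10; β=2, v≡10 (mod 13); (10|13)=+1, (10|13)=+1; sign (−1)^0·+1^2·+1^1 = +1.
(a,b)_3: α=-2, u≡1; β=-2, v≡1 (mod 3); (1|3)=+1, (1|3)=+1; sign (−1)^0·+1^-2·+1^-2 = +1.
(a,b)_31: α=2, u≡17; β=3, v≡9 (mod 31); (17|31)=-1, (9|31)=+1; sign (−1)^0·-1^3·+1^2 = -1.
(a,b)_2: α=0, β=0; u≡5, v≡1 (mod 8); ε(u)ε(v)=0·0, αω(v)=0·0, βω(u)=0·1; sum ≡ 0  ⇒  +1.
(a,b)_47: α=1, u≡39; β=1, v≡5 (mod 47); (39|47)=-1, (5|47)=-1; sign (−1)^1·-1^1·-1^1 = -1.
Ram(-425867, -12843455) = {5, 17, 31, 43, 47, ∞}; no ℚ_5-point on the conic.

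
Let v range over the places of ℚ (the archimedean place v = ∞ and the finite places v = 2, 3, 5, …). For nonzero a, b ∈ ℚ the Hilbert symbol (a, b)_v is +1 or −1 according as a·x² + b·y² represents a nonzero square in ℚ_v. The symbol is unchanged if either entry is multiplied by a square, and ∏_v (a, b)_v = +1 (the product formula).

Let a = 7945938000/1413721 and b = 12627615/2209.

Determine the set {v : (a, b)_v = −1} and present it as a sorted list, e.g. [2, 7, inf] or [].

[5, 11]

(a, b) ≡ (5005, 15015) mod (ℚ^×)²; places V = {2, 3, 5, 7, 11, 13, 29, 41, 47, ∞}.
(a,b)_∞: sgn(5005)=+, sgn(15015)=+, so +1.
(a,b)_29: α=-2, u≡27; β=2, v≡16 (mod 29); (27|29)=-1, (16|29)=+1; sign (−1)^0·-1^2·+1^-2 = +1.
(a,b)_5: α=3, u≡4; β=1, v≡2 (mod 5); (4|5)=+1, (2|5)=-1; sign (−1)^0·+1^1·-1^3 = -1.
(a,b)_2: α=4, β=0; u≡5, v≡7 (mod 8); ε(u)ε(v)=0·1, αω(v)=4·0, βω(u)=0·1; sum ≡ 0  ⇒  +1.
(a,b)_47: α=0, u≡39; β=-2, v≡31 (mod 47); (39|47)=-1, (31|47)=-1; sign (−1)^0·-1^-2·-1^0 = +1.
(a,b)_41: α=-2, u≡29; β=0, v≡36 (mod 41); (29|41)=-1, (36|41)=+1; sign (−1)^0·-1^0·+1^-2 = +1.
(a,b)_3: α=4, u≡1; β=1, v≡1 (mod 3); (1|3)=+1, (1|3)=+1; sign (−1)^0·+1^1·+1^4 = +1.
(a,b)_13: α=1, u≡6; β=1, v≡5 (mod 13); (6|13)=-1, (5|13)=-1; sign (−1)^0·-1^1·-1^1 = +1.
(a,b)_7: α=3, u≡4; β=1, v≡6 (mod 7); (4|7)=+1, (6|7)=-1; sign (−1)^1·+1^1·-1^3 = +1.
(a,b)_11: α=1, u≡1; β=1, v≡3 (mod 11); (1|11)=+1, (3|11)=+1; sign (−1)^1·+1^1·+1^1 = -1.
Ram(5005, 15015) = {5, 11}; no ℚ_5-point on the conic.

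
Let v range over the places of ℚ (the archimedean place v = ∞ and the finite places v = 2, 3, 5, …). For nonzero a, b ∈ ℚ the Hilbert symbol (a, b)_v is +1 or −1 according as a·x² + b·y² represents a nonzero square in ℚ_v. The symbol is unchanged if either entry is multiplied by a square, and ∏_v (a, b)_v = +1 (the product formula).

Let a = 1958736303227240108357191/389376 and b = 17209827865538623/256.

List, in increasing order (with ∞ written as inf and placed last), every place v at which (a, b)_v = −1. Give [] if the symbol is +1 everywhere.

[2, 7, 29, 47]

Mod squares: a ≡ 88711, b ≡ 7567. Check v ∈ {∞, 2, 3, 7, 13, 17, 19, 23, 29, 47}.
v=17: a=17^0·(≡11), b=17^2·(≡16) mod 17; (11|17)=-1, (16|17)=+1; (−1)^{0·2·8}·(-1)^2·(+1)^0 = +1.
v=13: a=13^-2·(≡1), b=13^0·(≡9) mod 13; (1|13)=+1, (9|13)=+1; (−1)^{-2·0·6}·(+1)^0·(+1)^-2 = +1.
v=19: a=19^3·(≡8), b=19^2·(≡7) mod 19; (8|19)=-1, (7|19)=+1; (−1)^{3·2·9}·(-1)^2·(+1)^3 = +1.
v=23: a=23^5·(≡2), b=23^3·(≡22) mod 23; (2|23)=+1, (22|23)=-1; (−1)^{5·3·11}·(+1)^3·(-1)^5 = +1.
v=29: a=29^3·(≡18), b=29^2·(≡26) mod 29; (18|29)=-1, (26|29)=-1; (−1)^{3·2·14}·(-1)^2·(-1)^3 = -1.
v=2: v_2(a)=-8, v_2(b)=-8; units ≡ 7, 7 (mod 8); ε·ε+αω+βω = 1·1+-8·0+-8·0 ≡ 1  ⇒  (a,b)_2 = -1.
v=3: a=3^-2·(≡1), b=3^0·(≡1) mod 3; (1|3)=+1, (1|3)=+1; (−1)^{-2·0·1}·(+1)^0·(+1)^-2 = +1.
v=7: a=7^7·(≡5), b=7^3·(≡3) mod 7; (5|7)=-1, (3|7)=-1; (−1)^{7·3·3}·(-1)^3·(-1)^7 = -1.
v=∞: 88711 > 0 and 7567 > 0  ⇒  (a,b)_∞ = +1.
v=47: a=47^2·(≡11), b=47^1·(≡15) mod 47; (11|47)=-1, (15|47)=-1; (−1)^{2·1·23}·(-1)^1·(-1)^2 = -1.
(88711, 7567 / ℚ) ramifies at {2, 7, 29, 47}: a division algebra.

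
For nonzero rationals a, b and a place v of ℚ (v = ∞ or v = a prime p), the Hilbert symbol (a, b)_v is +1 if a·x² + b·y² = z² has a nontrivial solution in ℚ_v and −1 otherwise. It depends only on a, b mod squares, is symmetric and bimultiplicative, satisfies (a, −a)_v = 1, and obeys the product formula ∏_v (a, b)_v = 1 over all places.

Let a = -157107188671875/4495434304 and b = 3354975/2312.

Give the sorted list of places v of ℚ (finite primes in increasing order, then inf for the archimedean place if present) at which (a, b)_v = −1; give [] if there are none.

[2, 31]

Mod squares: a ≡ -403, b ≡ 29822. Check v ∈ {∞, 2, 3, 5, 13, 17, 29, 31, 37}.
v=3: a=3^6·(≡2), b=3^2·(≡2) mod 3; (2|3)=-1, (2|3)=-1; (−1)^{6·2·1}·(-1)^2·(-1)^6 = +1.
v=5: a=5^8·(≡3), b=5^2·(≡2) mod 5; (3|5)=-1, (2|5)=-1; (−1)^{8·2·2}·(-1)^2·(-1)^8 = +1.
v=17: a=17^-4·(≡11), b=17^-2·(≡1) mod 17; (11|17)=-1, (1|17)=+1; (−1)^{-4·-2·8}·(-1)^-2·(+1)^-4 = +1.
v=31: a=31^1·(≡14), b=31^1·(≡14) mod 31; (14|31)=+1, (14|31)=+1; (−1)^{1·1·15}·(+1)^1·(+1)^1 = -1.
v=13: a=13^1·(≡11), b=13^1·(≡7) mod 13; (11|13)=-1, (7|13)=-1; (−1)^{1·1·6}·(-1)^1·(-1)^1 = +1.
v=2: v_2(a)=-6, v_2(b)=-3; units ≡ 5, 7 (mod 8); ε·ε+αω+βω = 0·1+-6·0+-3·1 ≡ 1  ⇒  (a,b)_2 = -1.
v=∞: -403 < 0 and 29822 > 0  ⇒  (a,b)_∞ = +1.
v=37: a=37^2·(≡30), b=37^1·(≡24) mod 37; (30|37)=+1, (24|37)=-1; (−1)^{2·1·18}·(+1)^1·(-1)^2 = +1.
v=29: a=29^-2·(≡27), b=29^0·(≡8) mod 29; (27|29)=-1, (8|29)=-1; (−1)^{-2·0·14}·(-1)^0·(-1)^-2 = +1.
Ram(-403, 29822) = {2, 31}; no ℚ_2-point on the conic.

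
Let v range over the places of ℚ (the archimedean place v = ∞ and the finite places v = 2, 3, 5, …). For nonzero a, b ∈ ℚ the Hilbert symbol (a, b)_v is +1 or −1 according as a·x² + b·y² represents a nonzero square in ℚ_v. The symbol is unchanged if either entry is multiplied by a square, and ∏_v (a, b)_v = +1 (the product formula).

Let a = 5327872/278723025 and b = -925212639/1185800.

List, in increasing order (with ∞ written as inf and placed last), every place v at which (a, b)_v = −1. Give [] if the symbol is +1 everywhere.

[2, 31]

Mod squares: a ≡ 43, b ≡ -7998. Check v ∈ {∞, 2, 3, 5, 7, 11, 13, 31, 37, 43, 53}.
v=53: a=53^-2·(≡17), b=53^0·(≡3) mod 53; (17|53)=+1, (3|53)=-1; (−1)^{-2·0·26}·(+1)^0·(-1)^-2 = +1.
v=∞: 43 > 0 and -7998 < 0  ⇒  (a,b)_∞ = +1.
v=3: a=3^-4·(≡1), b=3^1·(≡1) mod 3; (1|3)=+1, (1|3)=+1; (−1)^{-4·1·1}·(+1)^1·(+1)^-4 = +1.
v=11: a=11^2·(≡6), b=11^-2·(≡10) mod 11; (6|11)=-1, (10|11)=-1; (−1)^{2·-2·5}·(-1)^-2·(-1)^2 = +1.
v=13: a=13^0·(≡12), b=13^2·(≡4) mod 13; (12|13)=+1, (4|13)=+1; (−1)^{0·2·6}·(+1)^2·(+1)^0 = +1.
v=2: v_2(a)=10, v_2(b)=-3; units ≡ 3, 1 (mod 8); ε·ε+αω+βω = 1·0+10·0+-3·1 ≡ 1  ⇒  (a,b)_2 = -1.
v=43: a=43^1·(≡35), b=43^1·(≡29) mod 43; (35|43)=+1, (29|43)=-1; (−1)^{1·1·21}·(+1)^1·(-1)^1 = +1.
v=37: a=37^0·(≡35), b=37^2·(≡2) mod 37; (35|37)=-1, (2|37)=-1; (−1)^{0·2·18}·(-1)^2·(-1)^0 = +1.
v=5: a=5^-2·(≡2), b=5^-2·(≡3) mod 5; (2|5)=-1, (3|5)=-1; (−1)^{-2·-2·2}·(-1)^-2·(-1)^-2 = +1.
v=7: a=7^-2·(≡1), b=7^-2·(≡6) mod 7; (1|7)=+1, (6|7)=-1; (−1)^{-2·-2·3}·(+1)^-2·(-1)^-2 = +1.
v=31: a=31^0·(≡15), b=31^1·(≡24) mod 31; (15|31)=-1, (24|31)=-1; (−1)^{0·1·15}·(-1)^1·(-1)^0 = -1.
Ram(43, -7998) = {2, 31}; no ℚ_2-point on the conic.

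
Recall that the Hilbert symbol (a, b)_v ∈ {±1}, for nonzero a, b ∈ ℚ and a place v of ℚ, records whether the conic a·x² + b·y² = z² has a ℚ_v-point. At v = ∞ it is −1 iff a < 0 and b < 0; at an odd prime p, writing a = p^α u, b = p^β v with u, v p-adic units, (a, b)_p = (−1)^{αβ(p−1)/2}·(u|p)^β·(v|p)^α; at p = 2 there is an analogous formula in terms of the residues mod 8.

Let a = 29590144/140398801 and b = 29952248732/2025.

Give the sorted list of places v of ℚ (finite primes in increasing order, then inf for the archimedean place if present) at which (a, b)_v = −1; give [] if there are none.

(a, b) ≡ (874, 14155127) mod (ℚ^×)²; places V = {2, 3, 5, 7, 17, 19, 23, 31, 37, 41, 43, ∞}.
(a,b)_17: α=-4, u≡11; β=0, v≡2 (mod 17); (11|17)=-1, (2|17)=+1; sign (−1)^0·-1^0·+1^-4 = +1.
(a,b)_2: α=7, β=2; u≡5, v≡7 (mod 8); ε(u)ε(v)=0·1, αω(v)=7·0, βω(u)=2·1; sum ≡ 0  ⇒  +1.
(a,b)_5: α=0, u≡4; β=-2, v≡2 (mod 5); (4|5)=+1, (2|5)=-1; sign (−1)^0·+1^-2·-1^0 = +1.
(a,b)_41: α=-2, u≡29; β=1, v≡14 (mod 41); (29|41)=-1, (14|41)=-1; sign (−1)^0·-1^1·-1^-2 = -1.
(a,b)_3: α=0, u≡1; β=-4, v≡2 (mod 3); (1|3)=+1, (2|3)=-1; sign (−1)^0·+1^-4·-1^0 = +1.
(a,b)_31: α=0, u≡22; β=1, v≡2 (mod 31); (22|31)=-1, (2|31)=+1; sign (−1)^0·-1^1·+1^0 = -1.
(a,b)_43: α=0, u≡25; β=1, v≡11 (mod 43); (25|43)=+1, (11|43)=+1; sign (−1)^0·+1^1·+1^0 = +1.
(a,b)_19: α=1, u≡2; β=0, v≡10 (mod 19); (2|19)=-1, (10|19)=-1; sign (−1)^0·-1^0·-1^1 = -1.
(a,b)_7: α=0, u≡6; β=1, v≡1 (mod 7); (6|7)=-1, (1|7)=+1; sign (−1)^0·-1^1·+1^0 = -1.
(a,b)_∞: sgn(874)=+, sgn(14155127)=+, so +1.
(a,b)_23: α=3, u≡14; β=2, v≡5 (mod 23); (14|23)=-1, (5|23)=-1; sign (−1)^0·-1^2·-1^3 = -1.
(a,b)_37: α=0, u≡35; β=1, v≡10 (mod 37); (35|37)=-1, (10|37)=+1; sign (−1)^0·-1^1·+1^0 = -1.
(874, 14155127 / ℚ) ramifies at {7, 19, 23, 31, 37, 41}: a division algebra.

[7, 19, 23, 31, 37, 41]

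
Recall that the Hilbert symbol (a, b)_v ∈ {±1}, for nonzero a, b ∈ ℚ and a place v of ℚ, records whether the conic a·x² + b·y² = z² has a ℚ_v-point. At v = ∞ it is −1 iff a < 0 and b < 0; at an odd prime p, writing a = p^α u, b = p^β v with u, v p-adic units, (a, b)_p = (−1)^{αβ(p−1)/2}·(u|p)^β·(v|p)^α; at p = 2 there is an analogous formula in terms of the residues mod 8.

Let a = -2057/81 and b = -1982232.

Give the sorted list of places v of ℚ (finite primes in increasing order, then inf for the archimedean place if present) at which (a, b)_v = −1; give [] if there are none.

[19, inf]

(a, b) ≡ (-17, -6118) mod (ℚ^×)²; places V = {2, 3, 7, 11, 17, 19, 23, ∞}.
(a,b)_3: α=-4, u≡1; β=4, v≡2 (mod 3); (1|3)=+1, (2|3)=-1; sign (−1)^0·+1^4·-1^-4 = +1.
(a,b)_23: α=0, u≡3; β=1, v≡20 (mod 23); (3|23)=+1, (20|23)=-1; sign (−1)^0·+1^1·-1^0 = +1.
(a,b)_2: α=0, β=3; u≡7, v≡5 (mod 8); ε(u)ε(v)=1·0, αω(v)=0·1, βω(u)=3·0; sum ≡ 0  ⇒  +1.
(a,b)_17: α=1, u≡9; β=0, v≡2 (mod 17); (9|17)=+1, (2|17)=+1; sign (−1)^0·+1^0·+1^1 = +1.
(a,b)_11: α=2, u≡4; β=0, v≡1 (mod 11); (4|11)=+1, (1|11)=+1; sign (−1)^0·+1^0·+1^2 = +1.
(a,b)_7: α=0, u≡2; β=1, v≡2 (mod 7); (2|7)=+1, (2|7)=+1; sign (−1)^0·+1^1·+1^0 = +1.
(a,b)_∞: sgn(-17)=−, sgn(-6118)=−, so -1.
(a,b)_19: α=0, u≡18; β=1, v≡1 (mod 19); (18|19)=-1, (1|19)=+1; sign (−1)^0·-1^1·+1^0 = -1.
(-17, -6118 / ℚ) ramifies at {19, ∞}: a division algebra.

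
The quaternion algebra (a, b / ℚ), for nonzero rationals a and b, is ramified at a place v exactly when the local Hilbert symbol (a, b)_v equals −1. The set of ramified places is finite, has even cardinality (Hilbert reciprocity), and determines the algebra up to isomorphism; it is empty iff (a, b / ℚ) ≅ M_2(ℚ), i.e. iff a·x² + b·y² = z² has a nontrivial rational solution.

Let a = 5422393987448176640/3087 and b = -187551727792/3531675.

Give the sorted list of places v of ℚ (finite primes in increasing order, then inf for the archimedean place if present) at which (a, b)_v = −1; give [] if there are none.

[2, 3, 17, 37]

Mod squares: a ≡ 202895, b ≡ -269841. Check v ∈ {∞, 2, 3, 5, 7, 11, 13, 17, 19, 31, 37}.
v=3: a=3^-2·(≡2), b=3^-1·(≡2) mod 3; (2|3)=-1, (2|3)=-1; (−1)^{-2·-1·1}·(-1)^-1·(-1)^-2 = -1.
v=∞: 202895 > 0 and -269841 < 0  ⇒  (a,b)_∞ = +1.
v=11: a=11^1·(≡3), b=11^1·(≡2) mod 11; (3|11)=+1, (2|11)=-1; (−1)^{1·1·5}·(+1)^1·(-1)^1 = +1.
v=31: a=31^1·(≡1), b=31^-2·(≡16) mod 31; (1|31)=+1, (16|31)=+1; (−1)^{1·-2·15}·(+1)^-2·(+1)^1 = +1.
v=2: v_2(a)=20, v_2(b)=4; units ≡ 7, 7 (mod 8); ε·ε+αω+βω = 1·1+20·0+4·0 ≡ 1  ⇒  (a,b)_2 = -1.
v=17: a=17^1·(≡13), b=17^1·(≡3) mod 17; (13|17)=+1, (3|17)=-1; (−1)^{1·1·8}·(+1)^1·(-1)^1 = -1.
v=5: a=5^1·(≡4), b=5^-2·(≡4) mod 5; (4|5)=+1, (4|5)=+1; (−1)^{1·-2·2}·(+1)^-2·(+1)^1 = +1.
v=19: a=19^4·(≡15), b=19^4·(≡5) mod 19; (15|19)=-1, (5|19)=+1; (−1)^{4·4·9}·(-1)^4·(+1)^4 = +1.
v=37: a=37^2·(≡31), b=37^1·(≡33) mod 37; (31|37)=-1, (33|37)=+1; (−1)^{2·1·18}·(-1)^1·(+1)^2 = -1.
v=7: a=7^-3·(≡3), b=7^-2·(≡4) mod 7; (3|7)=-1, (4|7)=+1; (−1)^{-3·-2·3}·(-1)^-2·(+1)^-3 = +1.
v=13: a=13^0·(≡3), b=13^1·(≡9) mod 13; (3|13)=+1, (9|13)=+1; (−1)^{0·1·6}·(+1)^1·(+1)^0 = +1.
|Ram(202895, -269841)| = 4, even; anisotropic at {2, 3, 17, 37}.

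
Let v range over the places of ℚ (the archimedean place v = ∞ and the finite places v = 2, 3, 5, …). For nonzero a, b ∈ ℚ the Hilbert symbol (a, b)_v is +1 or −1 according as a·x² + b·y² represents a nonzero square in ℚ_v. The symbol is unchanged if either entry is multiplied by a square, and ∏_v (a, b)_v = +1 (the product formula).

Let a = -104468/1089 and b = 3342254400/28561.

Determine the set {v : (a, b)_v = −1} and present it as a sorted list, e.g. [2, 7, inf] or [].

(a, b) ≡ (-533, 25789) mod (ℚ^×)²; places V = {2, 3, 5, 7, 11, 13, 17, 37, 41, ∞}.
(a,b)_13: α=1, u≡5; β=-4, v≡4 (mod 13); (5|13)=-1, (4|13)=+1; sign (−1)^0·-1^-4·+1^1 = +1.
(a,b)_5: α=0, u≡3; β=2, v≡1 (mod 5); (3|5)=-1, (1|5)=+1; sign (−1)^0·-1^2·+1^0 = +1.
(a,b)_2: α=2, β=6; u≡3, v≡5 (mod 8); ε(u)ε(v)=1·0, αω(v)=2·1, βω(u)=6·1; sum ≡ 0  ⇒  +1.
(a,b)_11: α=-2, u≡6; β=0, v≡9 (mod 11); (6|11)=-1, (9|11)=+1; sign (−1)^0·-1^0·+1^-2 = +1.
(a,b)_37: α=0, u≡29; β=1, v≡15 (mod 37); (29|37)=-1, (15|37)=-1; sign (−1)^0·-1^1·-1^0 = -1.
(a,b)_7: α=2, u≡6; β=0, v≡2 (mod 7); (6|7)=-1, (2|7)=+1; sign (−1)^0·-1^0·+1^2 = +1.
(a,b)_∞: sgn(-533)=−, sgn(25789)=+, so +1.
(a,b)_17: α=0, u≡14; β=1, v≡2 (mod 17); (14|17)=-1, (2|17)=+1; sign (−1)^0·-1^1·+1^0 = -1.
(a,b)_41: α=1, u≡14; β=1, v≡6 (mod 41); (14|41)=-1, (6|41)=-1; sign (−1)^0·-1^1·-1^1 = +1.
(a,b)_3: α=-2, u≡1; β=4, v≡1 (mod 3); (1|3)=+1, (1|3)=+1; sign (−1)^0·+1^4·+1^-2 = +1.
Ram(-533, 25789) = {17, 37}; no ℚ_17-point on the conic.

[17, 37]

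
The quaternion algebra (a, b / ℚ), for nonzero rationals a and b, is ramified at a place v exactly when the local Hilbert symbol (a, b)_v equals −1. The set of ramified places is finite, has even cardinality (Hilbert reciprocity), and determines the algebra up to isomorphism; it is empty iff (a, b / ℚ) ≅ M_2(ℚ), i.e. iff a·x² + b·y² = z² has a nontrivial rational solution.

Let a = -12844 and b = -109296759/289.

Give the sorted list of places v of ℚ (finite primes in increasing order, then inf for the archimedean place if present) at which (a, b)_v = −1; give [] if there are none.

[3, 13, 53, inf]

Mod squares: a ≡ -19, b ≡ -903279. Check v ∈ {∞, 2, 3, 11, 13, 17, 19, 23, 53}.
v=53: a=53^0·(≡35), b=53^1·(≡21) mod 53; (35|53)=-1, (21|53)=-1; (−1)^{0·1·26}·(-1)^1·(-1)^0 = -1.
v=17: a=17^0·(≡8), b=17^-2·(≡15) mod 17; (8|17)=+1, (15|17)=+1; (−1)^{0·-2·8}·(+1)^-2·(+1)^0 = +1.
v=3: a=3^0·(≡2), b=3^1·(≡2) mod 3; (2|3)=-1, (2|3)=-1; (−1)^{0·1·1}·(-1)^1·(-1)^0 = -1.
v=11: a=11^0·(≡4), b=11^2·(≡10) mod 11; (4|11)=+1, (10|11)=-1; (−1)^{0·2·5}·(+1)^2·(-1)^0 = +1.
v=∞: -19 < 0 and -903279 < 0  ⇒  (a,b)_∞ = -1.
v=19: a=19^1·(≡8), b=19^1·(≡9) mod 19; (8|19)=-1, (9|19)=+1; (−1)^{1·1·9}·(-1)^1·(+1)^1 = +1.
v=23: a=23^0·(≡13), b=23^1·(≡21) mod 23; (13|23)=+1, (21|23)=-1; (−1)^{0·1·11}·(+1)^1·(-1)^0 = +1.
v=13: a=13^2·(≡2), b=13^1·(≡7) mod 13; (2|13)=-1, (7|13)=-1; (−1)^{2·1·6}·(-1)^1·(-1)^2 = -1.
v=2: v_2(a)=2, v_2(b)=0; units ≡ 5, 1 (mod 8); ε·ε+αω+βω = 0·0+2·0+0·1 ≡ 0  ⇒  (a,b)_2 = +1.
(-19, -903279 / ℚ) ramifies at {3, 13, 53, ∞}: a division algebra.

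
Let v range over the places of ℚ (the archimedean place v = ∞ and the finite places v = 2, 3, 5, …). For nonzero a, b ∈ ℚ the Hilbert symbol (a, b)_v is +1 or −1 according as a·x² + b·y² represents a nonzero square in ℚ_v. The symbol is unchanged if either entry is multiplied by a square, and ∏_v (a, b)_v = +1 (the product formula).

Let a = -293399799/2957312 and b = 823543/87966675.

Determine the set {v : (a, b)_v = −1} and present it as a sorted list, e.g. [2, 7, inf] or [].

(a, b) ≡ (-462, 21) mod (ℚ^×)²; places V = {2, 3, 5, 7, 11, 19, 23, ∞}.
(a,b)_∞: sgn(-462)=−, sgn(21)=+, so +1.
(a,b)_5: α=0, u≡3; β=-2, v≡4 (mod 5); (3|5)=-1, (4|5)=+1; sign (−1)^0·-1^-2·+1^0 = +1.
(a,b)_11: α=1, u≡6; β=0, v≡10 (mod 11); (6|11)=-1, (10|11)=-1; sign (−1)^0·-1^0·-1^1 = -1.
(a,b)_23: α=2, u≡11; β=0, v≡5 (mod 23); (11|23)=-1, (5|23)=-1; sign (−1)^0·-1^0·-1^2 = +1.
(a,b)_19: α=-2, u≡2; β=-4, v≡14 (mod 19); (2|19)=-1, (14|19)=-1; sign (−1)^0·-1^-4·-1^-2 = +1.
(a,b)_7: α=5, u≡1; β=7, v≡6 (mod 7); (1|7)=+1, (6|7)=-1; sign (−1)^1·+1^7·-1^5 = +1.
(a,b)_2: α=-13, β=0; u≡1, v≡5 (mod 8); ε(u)ε(v)=0·0, αω(v)=-13·1, βω(u)=0·0; sum ≡ 1  ⇒  -1.
(a,b)_3: α=1, u≡2; β=-3, v≡1 (mod 3); (2|3)=-1, (1|3)=+1; sign (−1)^1·-1^-3·+1^1 = +1.
|Ram(-462, 21)| = 2, even; anisotropic at {2, 11}.

[2, 11]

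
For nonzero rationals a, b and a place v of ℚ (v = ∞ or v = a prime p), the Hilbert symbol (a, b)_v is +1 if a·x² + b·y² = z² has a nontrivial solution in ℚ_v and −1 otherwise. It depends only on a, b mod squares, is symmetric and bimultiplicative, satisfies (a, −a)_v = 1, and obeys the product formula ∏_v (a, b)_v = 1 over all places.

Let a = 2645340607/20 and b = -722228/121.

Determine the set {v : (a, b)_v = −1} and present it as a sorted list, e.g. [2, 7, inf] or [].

[2, 5, 19, 43]

Mod squares: a ≡ 1597235, b ≡ -180557. Check v ∈ {∞, 2, 5, 7, 11, 13, 17, 19, 23, 43}.
v=∞: 1597235 > 0 and -180557 < 0  ⇒  (a,b)_∞ = +1.
v=23: a=23^1·(≡1), b=23^0·(≡3) mod 23; (1|23)=+1, (3|23)=+1; (−1)^{1·0·11}·(+1)^0·(+1)^1 = +1.
v=17: a=17^1·(≡4), b=17^1·(≡8) mod 17; (4|17)=+1, (8|17)=+1; (−1)^{1·1·8}·(+1)^1·(+1)^1 = +1.
v=5: a=5^-1·(≡3), b=5^0·(≡2) mod 5; (3|5)=-1, (2|5)=-1; (−1)^{-1·0·2}·(-1)^0·(-1)^-1 = -1.
v=11: a=11^0·(≡7), b=11^-2·(≡10) mod 11; (7|11)=-1, (10|11)=-1; (−1)^{0·-2·5}·(-1)^-2·(-1)^0 = +1.
v=19: a=19^1·(≡6), b=19^1·(≡1) mod 19; (6|19)=+1, (1|19)=+1; (−1)^{1·1·9}·(+1)^1·(+1)^1 = -1.
v=13: a=13^2·(≡12), b=13^1·(≡8) mod 13; (12|13)=+1, (8|13)=-1; (−1)^{2·1·6}·(+1)^1·(-1)^2 = +1.
v=2: v_2(a)=-2, v_2(b)=2; units ≡ 3, 3 (mod 8); ε·ε+αω+βω = 1·1+-2·1+2·1 ≡ 1  ⇒  (a,b)_2 = -1.
v=7: a=7^2·(≡5), b=7^0·(≡2) mod 7; (5|7)=-1, (2|7)=+1; (−1)^{2·0·3}·(-1)^0·(+1)^2 = +1.
v=43: a=43^1·(≡9), b=43^1·(≡14) mod 43; (9|43)=+1, (14|43)=+1; (−1)^{1·1·21}·(+1)^1·(+1)^1 = -1.
|Ram(1597235, -180557)| = 4, even; anisotropic at {2, 5, 19, 43}.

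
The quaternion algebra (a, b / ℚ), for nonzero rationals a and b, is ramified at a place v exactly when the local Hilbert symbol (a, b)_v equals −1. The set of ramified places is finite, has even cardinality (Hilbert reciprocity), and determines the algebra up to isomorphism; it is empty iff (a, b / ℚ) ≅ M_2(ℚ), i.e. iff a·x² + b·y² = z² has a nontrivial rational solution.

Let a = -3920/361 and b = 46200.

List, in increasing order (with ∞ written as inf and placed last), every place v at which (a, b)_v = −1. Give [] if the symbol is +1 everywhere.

[5, 11]

Mod squares: a ≡ -5, b ≡ 462. Check v ∈ {∞, 2, 3, 5, 7, 11, 19}.
v=5: a=5^1·(≡1), b=5^2·(≡3) mod 5; (1|5)=+1, (3|5)=-1; (−1)^{1·2·2}·(+1)^2·(-1)^1 = -1.
v=7: a=7^2·(≡1), b=7^1·(≡6) mod 7; (1|7)=+1, (6|7)=-1; (−1)^{2·1·3}·(+1)^1·(-1)^2 = +1.
v=∞: -5 < 0 and 462 > 0  ⇒  (a,b)_∞ = +1.
v=19: a=19^-2·(≡13), b=19^0·(≡11) mod 19; (13|19)=-1, (11|19)=+1; (−1)^{-2·0·9}·(-1)^0·(+1)^-2 = +1.
v=11: a=11^0·(≡2), b=11^1·(≡9) mod 11; (2|11)=-1, (9|11)=+1; (−1)^{0·1·5}·(-1)^1·(+1)^0 = -1.
v=3: a=3^0·(≡1), b=3^1·(≡1) mod 3; (1|3)=+1, (1|3)=+1; (−1)^{0·1·1}·(+1)^1·(+1)^0 = +1.
v=2: v_2(a)=4, v_2(b)=3; units ≡ 3, 7 (mod 8); ε·ε+αω+βω = 1·1+4·0+3·1 ≡ 0  ⇒  (a,b)_2 = +1.
Ram(-5, 462) = {5, 11}; no ℚ_5-point on the conic.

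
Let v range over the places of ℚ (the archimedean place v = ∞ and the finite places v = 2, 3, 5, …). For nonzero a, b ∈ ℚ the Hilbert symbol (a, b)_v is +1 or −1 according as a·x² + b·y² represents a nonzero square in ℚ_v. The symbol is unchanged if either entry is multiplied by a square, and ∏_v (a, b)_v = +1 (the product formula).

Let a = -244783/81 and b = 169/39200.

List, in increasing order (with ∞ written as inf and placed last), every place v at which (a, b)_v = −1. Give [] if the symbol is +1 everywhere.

Mod squares: a ≡ -7, b ≡ 2. Check v ∈ {∞, 2, 3, 5, 7, 11, 13, 17}.
v=13: a=13^0·(≡11), b=13^2·(≡8) mod 13; (11|13)=-1, (8|13)=-1; (−1)^{0·2·6}·(-1)^2·(-1)^0 = +1.
v=5: a=5^0·(≡2), b=5^-2·(≡3) mod 5; (2|5)=-1, (3|5)=-1; (−1)^{0·-2·2}·(-1)^-2·(-1)^0 = +1.
v=2: v_2(a)=0, v_2(b)=-5; units ≡ 1, 1 (mod 8); ε·ε+αω+βω = 0·0+0·0+-5·0 ≡ 0  ⇒  (a,b)_2 = +1.
v=7: a=7^1·(≡6), b=7^-2·(≡4) mod 7; (6|7)=-1, (4|7)=+1; (−1)^{1·-2·3}·(-1)^-2·(+1)^1 = +1.
v=∞: -7 < 0 and 2 > 0  ⇒  (a,b)_∞ = +1.
v=3: a=3^-4·(≡2), b=3^0·(≡2) mod 3; (2|3)=-1, (2|3)=-1; (−1)^{-4·0·1}·(-1)^0·(-1)^-4 = +1.
v=17: a=17^2·(≡12), b=17^0·(≡9) mod 17; (12|17)=-1, (9|17)=+1; (−1)^{2·0·8}·(-1)^0·(+1)^2 = +1.
v=11: a=11^2·(≡3), b=11^0·(≡10) mod 11; (3|11)=+1, (10|11)=-1; (−1)^{2·0·5}·(+1)^0·(-1)^2 = +1.
Ram(a, b) = ∅: the form -7·x² + 2·y² − z² is isotropic over every ℚ_v, so by Hasse–Minkowski it is isotropic over ℚ.

[]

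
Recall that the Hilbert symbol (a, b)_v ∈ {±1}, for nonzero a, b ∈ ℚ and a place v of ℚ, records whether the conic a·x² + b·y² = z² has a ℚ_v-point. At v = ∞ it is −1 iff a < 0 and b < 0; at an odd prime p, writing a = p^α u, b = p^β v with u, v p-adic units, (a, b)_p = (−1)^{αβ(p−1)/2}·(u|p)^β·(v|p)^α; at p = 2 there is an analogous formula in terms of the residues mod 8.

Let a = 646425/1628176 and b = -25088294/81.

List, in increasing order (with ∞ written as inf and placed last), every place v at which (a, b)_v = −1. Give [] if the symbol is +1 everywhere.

Mod squares: a ≡ 17, b ≡ -374. Check v ∈ {∞, 2, 3, 5, 7, 11, 13, 17, 29, 37}.
v=11: a=11^-2·(≡7), b=11^1·(≡2) mod 11; (7|11)=-1, (2|11)=-1; (−1)^{-2·1·5}·(-1)^1·(-1)^-2 = -1.
v=3: a=3^2·(≡2), b=3^-4·(≡1) mod 3; (2|3)=-1, (1|3)=+1; (−1)^{2·-4·1}·(-1)^-4·(+1)^2 = +1.
v=∞: 17 > 0 and -374 < 0  ⇒  (a,b)_∞ = +1.
v=2: v_2(a)=-4, v_2(b)=1; units ≡ 1, 5 (mod 8); ε·ε+αω+βω = 0·0+-4·1+1·0 ≡ 0  ⇒  (a,b)_2 = +1.
v=7: a=7^0·(≡6), b=7^2·(≡4) mod 7; (6|7)=-1, (4|7)=+1; (−1)^{0·2·3}·(-1)^2·(+1)^0 = +1.
v=17: a=17^1·(≡13), b=17^1·(≡3) mod 17; (13|17)=+1, (3|17)=-1; (−1)^{1·1·8}·(+1)^1·(-1)^1 = -1.
v=37: a=37^0·(≡29), b=37^2·(≡9) mod 37; (29|37)=-1, (9|37)=+1; (−1)^{0·2·18}·(-1)^2·(+1)^0 = +1.
v=29: a=29^-2·(≡2), b=29^0·(≡27) mod 29; (2|29)=-1, (27|29)=-1; (−1)^{-2·0·14}·(-1)^0·(-1)^-2 = +1.
v=13: a=13^2·(≡4), b=13^0·(≡1) mod 13; (4|13)=+1, (1|13)=+1; (−1)^{2·0·6}·(+1)^0·(+1)^2 = +1.
v=5: a=5^2·(≡2), b=5^0·(≡1) mod 5; (2|5)=-1, (1|5)=+1; (−1)^{2·0·2}·(-1)^0·(+1)^2 = +1.
|Ram(17, -374)| = 2, even; anisotropic at {11, 17}.

[11, 17]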